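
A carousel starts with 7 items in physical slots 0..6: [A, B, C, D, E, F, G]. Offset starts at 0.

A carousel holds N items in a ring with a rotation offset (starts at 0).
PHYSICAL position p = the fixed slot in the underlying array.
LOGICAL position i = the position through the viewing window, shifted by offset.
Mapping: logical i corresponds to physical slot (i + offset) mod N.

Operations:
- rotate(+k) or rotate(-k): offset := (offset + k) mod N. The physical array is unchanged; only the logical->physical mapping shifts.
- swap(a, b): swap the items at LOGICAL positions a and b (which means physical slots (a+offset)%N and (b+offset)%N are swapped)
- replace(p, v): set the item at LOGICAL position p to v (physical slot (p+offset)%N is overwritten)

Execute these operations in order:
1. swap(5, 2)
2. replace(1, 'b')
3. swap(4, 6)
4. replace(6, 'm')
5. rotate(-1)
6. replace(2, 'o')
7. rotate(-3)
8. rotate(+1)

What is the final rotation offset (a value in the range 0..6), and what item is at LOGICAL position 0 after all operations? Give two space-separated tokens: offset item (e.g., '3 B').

After op 1 (swap(5, 2)): offset=0, physical=[A,B,F,D,E,C,G], logical=[A,B,F,D,E,C,G]
After op 2 (replace(1, 'b')): offset=0, physical=[A,b,F,D,E,C,G], logical=[A,b,F,D,E,C,G]
After op 3 (swap(4, 6)): offset=0, physical=[A,b,F,D,G,C,E], logical=[A,b,F,D,G,C,E]
After op 4 (replace(6, 'm')): offset=0, physical=[A,b,F,D,G,C,m], logical=[A,b,F,D,G,C,m]
After op 5 (rotate(-1)): offset=6, physical=[A,b,F,D,G,C,m], logical=[m,A,b,F,D,G,C]
After op 6 (replace(2, 'o')): offset=6, physical=[A,o,F,D,G,C,m], logical=[m,A,o,F,D,G,C]
After op 7 (rotate(-3)): offset=3, physical=[A,o,F,D,G,C,m], logical=[D,G,C,m,A,o,F]
After op 8 (rotate(+1)): offset=4, physical=[A,o,F,D,G,C,m], logical=[G,C,m,A,o,F,D]

Answer: 4 G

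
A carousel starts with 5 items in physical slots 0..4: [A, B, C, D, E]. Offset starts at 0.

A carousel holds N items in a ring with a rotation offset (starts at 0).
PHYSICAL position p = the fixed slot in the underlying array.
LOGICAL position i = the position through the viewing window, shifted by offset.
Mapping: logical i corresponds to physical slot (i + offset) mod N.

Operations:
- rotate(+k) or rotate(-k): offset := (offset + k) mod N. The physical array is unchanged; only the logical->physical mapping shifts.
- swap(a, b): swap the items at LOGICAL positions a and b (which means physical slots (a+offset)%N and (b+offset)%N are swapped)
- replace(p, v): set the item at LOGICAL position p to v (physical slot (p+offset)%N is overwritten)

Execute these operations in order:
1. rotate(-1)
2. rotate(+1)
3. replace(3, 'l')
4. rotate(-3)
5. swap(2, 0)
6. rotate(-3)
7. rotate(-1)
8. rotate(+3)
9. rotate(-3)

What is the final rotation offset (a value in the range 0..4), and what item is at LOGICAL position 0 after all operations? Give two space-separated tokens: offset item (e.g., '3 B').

Answer: 3 l

Derivation:
After op 1 (rotate(-1)): offset=4, physical=[A,B,C,D,E], logical=[E,A,B,C,D]
After op 2 (rotate(+1)): offset=0, physical=[A,B,C,D,E], logical=[A,B,C,D,E]
After op 3 (replace(3, 'l')): offset=0, physical=[A,B,C,l,E], logical=[A,B,C,l,E]
After op 4 (rotate(-3)): offset=2, physical=[A,B,C,l,E], logical=[C,l,E,A,B]
After op 5 (swap(2, 0)): offset=2, physical=[A,B,E,l,C], logical=[E,l,C,A,B]
After op 6 (rotate(-3)): offset=4, physical=[A,B,E,l,C], logical=[C,A,B,E,l]
After op 7 (rotate(-1)): offset=3, physical=[A,B,E,l,C], logical=[l,C,A,B,E]
After op 8 (rotate(+3)): offset=1, physical=[A,B,E,l,C], logical=[B,E,l,C,A]
After op 9 (rotate(-3)): offset=3, physical=[A,B,E,l,C], logical=[l,C,A,B,E]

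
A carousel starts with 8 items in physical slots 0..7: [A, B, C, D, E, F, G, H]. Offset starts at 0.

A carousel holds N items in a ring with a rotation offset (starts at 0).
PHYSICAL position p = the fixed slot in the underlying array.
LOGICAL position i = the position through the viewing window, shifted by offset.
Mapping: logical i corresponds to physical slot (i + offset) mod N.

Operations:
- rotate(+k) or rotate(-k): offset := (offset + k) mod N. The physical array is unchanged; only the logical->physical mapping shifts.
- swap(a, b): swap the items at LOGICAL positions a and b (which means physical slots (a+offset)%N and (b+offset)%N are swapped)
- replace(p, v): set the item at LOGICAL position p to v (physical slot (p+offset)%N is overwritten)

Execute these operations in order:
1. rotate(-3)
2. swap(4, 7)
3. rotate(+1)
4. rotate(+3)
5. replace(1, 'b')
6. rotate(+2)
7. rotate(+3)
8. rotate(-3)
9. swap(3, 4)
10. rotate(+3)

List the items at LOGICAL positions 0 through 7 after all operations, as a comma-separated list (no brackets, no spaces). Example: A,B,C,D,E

Answer: H,G,A,E,b,D,B,F

Derivation:
After op 1 (rotate(-3)): offset=5, physical=[A,B,C,D,E,F,G,H], logical=[F,G,H,A,B,C,D,E]
After op 2 (swap(4, 7)): offset=5, physical=[A,E,C,D,B,F,G,H], logical=[F,G,H,A,E,C,D,B]
After op 3 (rotate(+1)): offset=6, physical=[A,E,C,D,B,F,G,H], logical=[G,H,A,E,C,D,B,F]
After op 4 (rotate(+3)): offset=1, physical=[A,E,C,D,B,F,G,H], logical=[E,C,D,B,F,G,H,A]
After op 5 (replace(1, 'b')): offset=1, physical=[A,E,b,D,B,F,G,H], logical=[E,b,D,B,F,G,H,A]
After op 6 (rotate(+2)): offset=3, physical=[A,E,b,D,B,F,G,H], logical=[D,B,F,G,H,A,E,b]
After op 7 (rotate(+3)): offset=6, physical=[A,E,b,D,B,F,G,H], logical=[G,H,A,E,b,D,B,F]
After op 8 (rotate(-3)): offset=3, physical=[A,E,b,D,B,F,G,H], logical=[D,B,F,G,H,A,E,b]
After op 9 (swap(3, 4)): offset=3, physical=[A,E,b,D,B,F,H,G], logical=[D,B,F,H,G,A,E,b]
After op 10 (rotate(+3)): offset=6, physical=[A,E,b,D,B,F,H,G], logical=[H,G,A,E,b,D,B,F]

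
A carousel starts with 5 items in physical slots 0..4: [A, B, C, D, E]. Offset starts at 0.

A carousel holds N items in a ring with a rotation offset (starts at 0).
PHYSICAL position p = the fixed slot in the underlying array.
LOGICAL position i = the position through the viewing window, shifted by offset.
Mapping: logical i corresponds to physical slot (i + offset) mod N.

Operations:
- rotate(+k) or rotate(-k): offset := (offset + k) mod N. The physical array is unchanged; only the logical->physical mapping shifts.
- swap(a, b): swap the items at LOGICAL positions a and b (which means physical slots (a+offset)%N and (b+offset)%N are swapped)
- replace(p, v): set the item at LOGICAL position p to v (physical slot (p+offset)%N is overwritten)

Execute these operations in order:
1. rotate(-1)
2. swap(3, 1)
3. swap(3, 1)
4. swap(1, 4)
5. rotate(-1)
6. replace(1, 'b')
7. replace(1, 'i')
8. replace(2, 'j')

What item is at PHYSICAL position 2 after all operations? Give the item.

Answer: C

Derivation:
After op 1 (rotate(-1)): offset=4, physical=[A,B,C,D,E], logical=[E,A,B,C,D]
After op 2 (swap(3, 1)): offset=4, physical=[C,B,A,D,E], logical=[E,C,B,A,D]
After op 3 (swap(3, 1)): offset=4, physical=[A,B,C,D,E], logical=[E,A,B,C,D]
After op 4 (swap(1, 4)): offset=4, physical=[D,B,C,A,E], logical=[E,D,B,C,A]
After op 5 (rotate(-1)): offset=3, physical=[D,B,C,A,E], logical=[A,E,D,B,C]
After op 6 (replace(1, 'b')): offset=3, physical=[D,B,C,A,b], logical=[A,b,D,B,C]
After op 7 (replace(1, 'i')): offset=3, physical=[D,B,C,A,i], logical=[A,i,D,B,C]
After op 8 (replace(2, 'j')): offset=3, physical=[j,B,C,A,i], logical=[A,i,j,B,C]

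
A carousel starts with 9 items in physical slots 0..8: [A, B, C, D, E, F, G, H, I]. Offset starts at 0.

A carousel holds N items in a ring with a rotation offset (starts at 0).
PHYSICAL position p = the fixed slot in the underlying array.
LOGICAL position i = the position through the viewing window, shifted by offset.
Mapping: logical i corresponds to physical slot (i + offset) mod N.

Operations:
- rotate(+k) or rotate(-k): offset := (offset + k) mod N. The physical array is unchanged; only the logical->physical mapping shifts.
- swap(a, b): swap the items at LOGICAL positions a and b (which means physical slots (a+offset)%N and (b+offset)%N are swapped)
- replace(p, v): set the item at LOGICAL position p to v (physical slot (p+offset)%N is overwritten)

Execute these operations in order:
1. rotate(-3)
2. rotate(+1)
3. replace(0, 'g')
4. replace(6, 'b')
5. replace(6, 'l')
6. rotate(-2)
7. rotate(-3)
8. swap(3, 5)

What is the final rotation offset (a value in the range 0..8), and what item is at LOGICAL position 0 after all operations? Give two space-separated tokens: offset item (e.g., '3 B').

Answer: 2 C

Derivation:
After op 1 (rotate(-3)): offset=6, physical=[A,B,C,D,E,F,G,H,I], logical=[G,H,I,A,B,C,D,E,F]
After op 2 (rotate(+1)): offset=7, physical=[A,B,C,D,E,F,G,H,I], logical=[H,I,A,B,C,D,E,F,G]
After op 3 (replace(0, 'g')): offset=7, physical=[A,B,C,D,E,F,G,g,I], logical=[g,I,A,B,C,D,E,F,G]
After op 4 (replace(6, 'b')): offset=7, physical=[A,B,C,D,b,F,G,g,I], logical=[g,I,A,B,C,D,b,F,G]
After op 5 (replace(6, 'l')): offset=7, physical=[A,B,C,D,l,F,G,g,I], logical=[g,I,A,B,C,D,l,F,G]
After op 6 (rotate(-2)): offset=5, physical=[A,B,C,D,l,F,G,g,I], logical=[F,G,g,I,A,B,C,D,l]
After op 7 (rotate(-3)): offset=2, physical=[A,B,C,D,l,F,G,g,I], logical=[C,D,l,F,G,g,I,A,B]
After op 8 (swap(3, 5)): offset=2, physical=[A,B,C,D,l,g,G,F,I], logical=[C,D,l,g,G,F,I,A,B]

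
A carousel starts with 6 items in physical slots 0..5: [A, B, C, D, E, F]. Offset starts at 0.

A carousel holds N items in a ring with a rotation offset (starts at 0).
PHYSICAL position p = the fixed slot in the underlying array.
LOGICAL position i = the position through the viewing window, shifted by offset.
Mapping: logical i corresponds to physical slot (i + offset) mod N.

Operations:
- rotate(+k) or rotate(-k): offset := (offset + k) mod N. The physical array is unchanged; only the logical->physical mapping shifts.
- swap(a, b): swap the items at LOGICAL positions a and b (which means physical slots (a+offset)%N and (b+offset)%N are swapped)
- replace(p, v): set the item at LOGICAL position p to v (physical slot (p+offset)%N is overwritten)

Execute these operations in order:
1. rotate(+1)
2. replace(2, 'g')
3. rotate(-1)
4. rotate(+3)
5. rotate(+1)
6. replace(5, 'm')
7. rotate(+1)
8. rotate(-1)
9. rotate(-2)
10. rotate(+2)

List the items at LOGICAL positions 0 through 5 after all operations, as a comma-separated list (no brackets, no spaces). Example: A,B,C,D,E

After op 1 (rotate(+1)): offset=1, physical=[A,B,C,D,E,F], logical=[B,C,D,E,F,A]
After op 2 (replace(2, 'g')): offset=1, physical=[A,B,C,g,E,F], logical=[B,C,g,E,F,A]
After op 3 (rotate(-1)): offset=0, physical=[A,B,C,g,E,F], logical=[A,B,C,g,E,F]
After op 4 (rotate(+3)): offset=3, physical=[A,B,C,g,E,F], logical=[g,E,F,A,B,C]
After op 5 (rotate(+1)): offset=4, physical=[A,B,C,g,E,F], logical=[E,F,A,B,C,g]
After op 6 (replace(5, 'm')): offset=4, physical=[A,B,C,m,E,F], logical=[E,F,A,B,C,m]
After op 7 (rotate(+1)): offset=5, physical=[A,B,C,m,E,F], logical=[F,A,B,C,m,E]
After op 8 (rotate(-1)): offset=4, physical=[A,B,C,m,E,F], logical=[E,F,A,B,C,m]
After op 9 (rotate(-2)): offset=2, physical=[A,B,C,m,E,F], logical=[C,m,E,F,A,B]
After op 10 (rotate(+2)): offset=4, physical=[A,B,C,m,E,F], logical=[E,F,A,B,C,m]

Answer: E,F,A,B,C,m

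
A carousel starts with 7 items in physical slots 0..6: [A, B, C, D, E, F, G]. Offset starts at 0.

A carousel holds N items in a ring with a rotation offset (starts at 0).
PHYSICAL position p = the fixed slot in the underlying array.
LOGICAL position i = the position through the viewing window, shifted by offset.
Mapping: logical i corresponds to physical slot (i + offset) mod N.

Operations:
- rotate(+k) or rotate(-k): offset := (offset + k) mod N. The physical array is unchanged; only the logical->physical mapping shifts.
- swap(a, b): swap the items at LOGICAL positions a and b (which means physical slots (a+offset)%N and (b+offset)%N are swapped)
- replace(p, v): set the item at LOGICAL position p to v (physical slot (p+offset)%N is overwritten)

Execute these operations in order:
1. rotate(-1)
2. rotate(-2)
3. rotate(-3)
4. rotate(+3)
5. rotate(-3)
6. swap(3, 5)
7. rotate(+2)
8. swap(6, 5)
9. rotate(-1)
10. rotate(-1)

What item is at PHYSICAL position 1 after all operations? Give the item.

After op 1 (rotate(-1)): offset=6, physical=[A,B,C,D,E,F,G], logical=[G,A,B,C,D,E,F]
After op 2 (rotate(-2)): offset=4, physical=[A,B,C,D,E,F,G], logical=[E,F,G,A,B,C,D]
After op 3 (rotate(-3)): offset=1, physical=[A,B,C,D,E,F,G], logical=[B,C,D,E,F,G,A]
After op 4 (rotate(+3)): offset=4, physical=[A,B,C,D,E,F,G], logical=[E,F,G,A,B,C,D]
After op 5 (rotate(-3)): offset=1, physical=[A,B,C,D,E,F,G], logical=[B,C,D,E,F,G,A]
After op 6 (swap(3, 5)): offset=1, physical=[A,B,C,D,G,F,E], logical=[B,C,D,G,F,E,A]
After op 7 (rotate(+2)): offset=3, physical=[A,B,C,D,G,F,E], logical=[D,G,F,E,A,B,C]
After op 8 (swap(6, 5)): offset=3, physical=[A,C,B,D,G,F,E], logical=[D,G,F,E,A,C,B]
After op 9 (rotate(-1)): offset=2, physical=[A,C,B,D,G,F,E], logical=[B,D,G,F,E,A,C]
After op 10 (rotate(-1)): offset=1, physical=[A,C,B,D,G,F,E], logical=[C,B,D,G,F,E,A]

Answer: C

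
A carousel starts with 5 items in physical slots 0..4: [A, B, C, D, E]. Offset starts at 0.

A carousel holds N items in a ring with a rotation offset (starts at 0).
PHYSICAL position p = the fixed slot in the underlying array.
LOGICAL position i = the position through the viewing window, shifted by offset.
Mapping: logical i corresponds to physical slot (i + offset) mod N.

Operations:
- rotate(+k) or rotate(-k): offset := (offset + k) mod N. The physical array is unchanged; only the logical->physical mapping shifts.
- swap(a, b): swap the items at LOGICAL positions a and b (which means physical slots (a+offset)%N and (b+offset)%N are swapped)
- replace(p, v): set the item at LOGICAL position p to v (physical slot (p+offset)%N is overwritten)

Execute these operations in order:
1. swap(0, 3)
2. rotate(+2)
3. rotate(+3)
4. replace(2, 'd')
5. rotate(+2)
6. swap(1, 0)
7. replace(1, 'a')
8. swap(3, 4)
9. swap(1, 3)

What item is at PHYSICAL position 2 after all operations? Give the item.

Answer: A

Derivation:
After op 1 (swap(0, 3)): offset=0, physical=[D,B,C,A,E], logical=[D,B,C,A,E]
After op 2 (rotate(+2)): offset=2, physical=[D,B,C,A,E], logical=[C,A,E,D,B]
After op 3 (rotate(+3)): offset=0, physical=[D,B,C,A,E], logical=[D,B,C,A,E]
After op 4 (replace(2, 'd')): offset=0, physical=[D,B,d,A,E], logical=[D,B,d,A,E]
After op 5 (rotate(+2)): offset=2, physical=[D,B,d,A,E], logical=[d,A,E,D,B]
After op 6 (swap(1, 0)): offset=2, physical=[D,B,A,d,E], logical=[A,d,E,D,B]
After op 7 (replace(1, 'a')): offset=2, physical=[D,B,A,a,E], logical=[A,a,E,D,B]
After op 8 (swap(3, 4)): offset=2, physical=[B,D,A,a,E], logical=[A,a,E,B,D]
After op 9 (swap(1, 3)): offset=2, physical=[a,D,A,B,E], logical=[A,B,E,a,D]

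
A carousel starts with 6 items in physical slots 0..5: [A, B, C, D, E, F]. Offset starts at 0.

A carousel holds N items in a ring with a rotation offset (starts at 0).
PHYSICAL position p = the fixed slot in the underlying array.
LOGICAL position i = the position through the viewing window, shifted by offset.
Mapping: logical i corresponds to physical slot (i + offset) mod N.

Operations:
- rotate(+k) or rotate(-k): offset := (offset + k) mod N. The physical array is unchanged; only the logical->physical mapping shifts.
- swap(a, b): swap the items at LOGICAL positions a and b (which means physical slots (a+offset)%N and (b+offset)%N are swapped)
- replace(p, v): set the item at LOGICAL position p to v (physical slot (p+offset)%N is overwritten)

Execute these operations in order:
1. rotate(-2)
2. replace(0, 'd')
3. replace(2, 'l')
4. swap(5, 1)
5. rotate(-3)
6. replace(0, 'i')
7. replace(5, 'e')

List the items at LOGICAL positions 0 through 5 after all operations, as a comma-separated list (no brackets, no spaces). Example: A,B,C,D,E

Answer: i,C,F,d,D,e

Derivation:
After op 1 (rotate(-2)): offset=4, physical=[A,B,C,D,E,F], logical=[E,F,A,B,C,D]
After op 2 (replace(0, 'd')): offset=4, physical=[A,B,C,D,d,F], logical=[d,F,A,B,C,D]
After op 3 (replace(2, 'l')): offset=4, physical=[l,B,C,D,d,F], logical=[d,F,l,B,C,D]
After op 4 (swap(5, 1)): offset=4, physical=[l,B,C,F,d,D], logical=[d,D,l,B,C,F]
After op 5 (rotate(-3)): offset=1, physical=[l,B,C,F,d,D], logical=[B,C,F,d,D,l]
After op 6 (replace(0, 'i')): offset=1, physical=[l,i,C,F,d,D], logical=[i,C,F,d,D,l]
After op 7 (replace(5, 'e')): offset=1, physical=[e,i,C,F,d,D], logical=[i,C,F,d,D,e]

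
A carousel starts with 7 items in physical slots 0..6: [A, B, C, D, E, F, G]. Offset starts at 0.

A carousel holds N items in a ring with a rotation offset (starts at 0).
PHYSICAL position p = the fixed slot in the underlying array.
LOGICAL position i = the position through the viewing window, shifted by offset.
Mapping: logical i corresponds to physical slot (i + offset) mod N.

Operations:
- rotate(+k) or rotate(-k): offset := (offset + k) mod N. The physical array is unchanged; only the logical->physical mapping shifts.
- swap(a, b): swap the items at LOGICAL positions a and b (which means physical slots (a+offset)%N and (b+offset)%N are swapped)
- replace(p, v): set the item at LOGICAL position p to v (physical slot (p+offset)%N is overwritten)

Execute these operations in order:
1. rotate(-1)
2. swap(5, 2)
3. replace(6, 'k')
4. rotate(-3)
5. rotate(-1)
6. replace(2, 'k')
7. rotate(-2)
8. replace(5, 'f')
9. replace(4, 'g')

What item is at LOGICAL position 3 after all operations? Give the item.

Answer: D

Derivation:
After op 1 (rotate(-1)): offset=6, physical=[A,B,C,D,E,F,G], logical=[G,A,B,C,D,E,F]
After op 2 (swap(5, 2)): offset=6, physical=[A,E,C,D,B,F,G], logical=[G,A,E,C,D,B,F]
After op 3 (replace(6, 'k')): offset=6, physical=[A,E,C,D,B,k,G], logical=[G,A,E,C,D,B,k]
After op 4 (rotate(-3)): offset=3, physical=[A,E,C,D,B,k,G], logical=[D,B,k,G,A,E,C]
After op 5 (rotate(-1)): offset=2, physical=[A,E,C,D,B,k,G], logical=[C,D,B,k,G,A,E]
After op 6 (replace(2, 'k')): offset=2, physical=[A,E,C,D,k,k,G], logical=[C,D,k,k,G,A,E]
After op 7 (rotate(-2)): offset=0, physical=[A,E,C,D,k,k,G], logical=[A,E,C,D,k,k,G]
After op 8 (replace(5, 'f')): offset=0, physical=[A,E,C,D,k,f,G], logical=[A,E,C,D,k,f,G]
After op 9 (replace(4, 'g')): offset=0, physical=[A,E,C,D,g,f,G], logical=[A,E,C,D,g,f,G]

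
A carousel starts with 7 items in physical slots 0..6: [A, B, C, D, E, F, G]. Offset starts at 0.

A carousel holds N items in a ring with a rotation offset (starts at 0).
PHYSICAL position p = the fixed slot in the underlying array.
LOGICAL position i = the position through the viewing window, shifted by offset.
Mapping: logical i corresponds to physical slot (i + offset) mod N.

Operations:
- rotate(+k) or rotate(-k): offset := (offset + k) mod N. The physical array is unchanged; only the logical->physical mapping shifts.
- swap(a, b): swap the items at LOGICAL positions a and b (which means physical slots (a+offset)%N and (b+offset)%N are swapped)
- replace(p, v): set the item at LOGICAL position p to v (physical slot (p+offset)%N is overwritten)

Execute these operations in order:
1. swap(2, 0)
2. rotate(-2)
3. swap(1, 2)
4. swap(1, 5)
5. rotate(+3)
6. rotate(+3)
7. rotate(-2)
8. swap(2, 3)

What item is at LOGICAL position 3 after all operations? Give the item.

After op 1 (swap(2, 0)): offset=0, physical=[C,B,A,D,E,F,G], logical=[C,B,A,D,E,F,G]
After op 2 (rotate(-2)): offset=5, physical=[C,B,A,D,E,F,G], logical=[F,G,C,B,A,D,E]
After op 3 (swap(1, 2)): offset=5, physical=[G,B,A,D,E,F,C], logical=[F,C,G,B,A,D,E]
After op 4 (swap(1, 5)): offset=5, physical=[G,B,A,C,E,F,D], logical=[F,D,G,B,A,C,E]
After op 5 (rotate(+3)): offset=1, physical=[G,B,A,C,E,F,D], logical=[B,A,C,E,F,D,G]
After op 6 (rotate(+3)): offset=4, physical=[G,B,A,C,E,F,D], logical=[E,F,D,G,B,A,C]
After op 7 (rotate(-2)): offset=2, physical=[G,B,A,C,E,F,D], logical=[A,C,E,F,D,G,B]
After op 8 (swap(2, 3)): offset=2, physical=[G,B,A,C,F,E,D], logical=[A,C,F,E,D,G,B]

Answer: E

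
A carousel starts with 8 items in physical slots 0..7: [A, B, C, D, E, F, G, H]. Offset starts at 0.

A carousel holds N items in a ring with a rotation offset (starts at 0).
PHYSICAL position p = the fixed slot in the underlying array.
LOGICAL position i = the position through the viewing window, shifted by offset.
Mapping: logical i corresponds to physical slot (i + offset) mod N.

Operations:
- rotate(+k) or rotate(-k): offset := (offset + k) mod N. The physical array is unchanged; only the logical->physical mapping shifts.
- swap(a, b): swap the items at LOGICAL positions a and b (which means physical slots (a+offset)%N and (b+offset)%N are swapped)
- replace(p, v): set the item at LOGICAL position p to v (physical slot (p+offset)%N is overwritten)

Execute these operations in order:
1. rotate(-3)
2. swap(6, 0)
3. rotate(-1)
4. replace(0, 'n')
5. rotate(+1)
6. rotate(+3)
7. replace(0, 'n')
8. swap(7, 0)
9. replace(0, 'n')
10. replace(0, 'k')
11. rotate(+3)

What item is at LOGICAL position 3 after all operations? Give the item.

After op 1 (rotate(-3)): offset=5, physical=[A,B,C,D,E,F,G,H], logical=[F,G,H,A,B,C,D,E]
After op 2 (swap(6, 0)): offset=5, physical=[A,B,C,F,E,D,G,H], logical=[D,G,H,A,B,C,F,E]
After op 3 (rotate(-1)): offset=4, physical=[A,B,C,F,E,D,G,H], logical=[E,D,G,H,A,B,C,F]
After op 4 (replace(0, 'n')): offset=4, physical=[A,B,C,F,n,D,G,H], logical=[n,D,G,H,A,B,C,F]
After op 5 (rotate(+1)): offset=5, physical=[A,B,C,F,n,D,G,H], logical=[D,G,H,A,B,C,F,n]
After op 6 (rotate(+3)): offset=0, physical=[A,B,C,F,n,D,G,H], logical=[A,B,C,F,n,D,G,H]
After op 7 (replace(0, 'n')): offset=0, physical=[n,B,C,F,n,D,G,H], logical=[n,B,C,F,n,D,G,H]
After op 8 (swap(7, 0)): offset=0, physical=[H,B,C,F,n,D,G,n], logical=[H,B,C,F,n,D,G,n]
After op 9 (replace(0, 'n')): offset=0, physical=[n,B,C,F,n,D,G,n], logical=[n,B,C,F,n,D,G,n]
After op 10 (replace(0, 'k')): offset=0, physical=[k,B,C,F,n,D,G,n], logical=[k,B,C,F,n,D,G,n]
After op 11 (rotate(+3)): offset=3, physical=[k,B,C,F,n,D,G,n], logical=[F,n,D,G,n,k,B,C]

Answer: G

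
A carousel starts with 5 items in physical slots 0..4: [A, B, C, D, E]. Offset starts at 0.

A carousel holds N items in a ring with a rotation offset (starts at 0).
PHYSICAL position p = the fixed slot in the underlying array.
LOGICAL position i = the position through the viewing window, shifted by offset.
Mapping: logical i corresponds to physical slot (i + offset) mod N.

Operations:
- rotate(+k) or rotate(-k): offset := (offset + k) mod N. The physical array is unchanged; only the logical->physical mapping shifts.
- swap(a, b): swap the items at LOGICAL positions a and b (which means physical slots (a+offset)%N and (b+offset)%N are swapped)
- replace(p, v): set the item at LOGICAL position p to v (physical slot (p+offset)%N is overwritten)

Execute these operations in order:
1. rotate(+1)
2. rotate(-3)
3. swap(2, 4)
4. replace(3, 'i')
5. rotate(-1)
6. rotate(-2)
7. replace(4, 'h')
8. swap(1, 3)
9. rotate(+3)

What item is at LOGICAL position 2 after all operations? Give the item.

After op 1 (rotate(+1)): offset=1, physical=[A,B,C,D,E], logical=[B,C,D,E,A]
After op 2 (rotate(-3)): offset=3, physical=[A,B,C,D,E], logical=[D,E,A,B,C]
After op 3 (swap(2, 4)): offset=3, physical=[C,B,A,D,E], logical=[D,E,C,B,A]
After op 4 (replace(3, 'i')): offset=3, physical=[C,i,A,D,E], logical=[D,E,C,i,A]
After op 5 (rotate(-1)): offset=2, physical=[C,i,A,D,E], logical=[A,D,E,C,i]
After op 6 (rotate(-2)): offset=0, physical=[C,i,A,D,E], logical=[C,i,A,D,E]
After op 7 (replace(4, 'h')): offset=0, physical=[C,i,A,D,h], logical=[C,i,A,D,h]
After op 8 (swap(1, 3)): offset=0, physical=[C,D,A,i,h], logical=[C,D,A,i,h]
After op 9 (rotate(+3)): offset=3, physical=[C,D,A,i,h], logical=[i,h,C,D,A]

Answer: C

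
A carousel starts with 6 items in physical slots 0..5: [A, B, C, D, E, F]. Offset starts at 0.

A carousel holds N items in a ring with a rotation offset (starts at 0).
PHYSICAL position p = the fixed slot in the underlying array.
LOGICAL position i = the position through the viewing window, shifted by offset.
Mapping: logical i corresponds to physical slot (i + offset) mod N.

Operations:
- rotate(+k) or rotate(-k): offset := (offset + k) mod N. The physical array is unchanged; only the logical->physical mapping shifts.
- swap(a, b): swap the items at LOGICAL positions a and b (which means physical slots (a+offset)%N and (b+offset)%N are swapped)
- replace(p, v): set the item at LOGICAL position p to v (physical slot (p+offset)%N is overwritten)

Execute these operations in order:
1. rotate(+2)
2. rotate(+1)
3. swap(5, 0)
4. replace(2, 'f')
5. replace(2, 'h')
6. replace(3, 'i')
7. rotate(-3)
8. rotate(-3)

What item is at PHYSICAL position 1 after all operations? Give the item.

Answer: B

Derivation:
After op 1 (rotate(+2)): offset=2, physical=[A,B,C,D,E,F], logical=[C,D,E,F,A,B]
After op 2 (rotate(+1)): offset=3, physical=[A,B,C,D,E,F], logical=[D,E,F,A,B,C]
After op 3 (swap(5, 0)): offset=3, physical=[A,B,D,C,E,F], logical=[C,E,F,A,B,D]
After op 4 (replace(2, 'f')): offset=3, physical=[A,B,D,C,E,f], logical=[C,E,f,A,B,D]
After op 5 (replace(2, 'h')): offset=3, physical=[A,B,D,C,E,h], logical=[C,E,h,A,B,D]
After op 6 (replace(3, 'i')): offset=3, physical=[i,B,D,C,E,h], logical=[C,E,h,i,B,D]
After op 7 (rotate(-3)): offset=0, physical=[i,B,D,C,E,h], logical=[i,B,D,C,E,h]
After op 8 (rotate(-3)): offset=3, physical=[i,B,D,C,E,h], logical=[C,E,h,i,B,D]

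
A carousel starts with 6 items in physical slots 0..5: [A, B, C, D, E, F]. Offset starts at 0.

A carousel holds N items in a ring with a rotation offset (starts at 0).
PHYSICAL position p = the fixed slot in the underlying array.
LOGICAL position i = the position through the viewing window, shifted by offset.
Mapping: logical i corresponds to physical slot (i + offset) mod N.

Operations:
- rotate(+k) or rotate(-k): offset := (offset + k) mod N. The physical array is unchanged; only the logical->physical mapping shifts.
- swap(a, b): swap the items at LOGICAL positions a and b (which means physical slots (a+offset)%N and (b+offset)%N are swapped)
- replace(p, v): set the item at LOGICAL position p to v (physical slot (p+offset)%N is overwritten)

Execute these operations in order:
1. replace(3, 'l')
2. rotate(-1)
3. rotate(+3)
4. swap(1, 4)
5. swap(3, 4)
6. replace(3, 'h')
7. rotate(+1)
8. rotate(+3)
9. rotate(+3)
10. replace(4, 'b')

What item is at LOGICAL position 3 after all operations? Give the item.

After op 1 (replace(3, 'l')): offset=0, physical=[A,B,C,l,E,F], logical=[A,B,C,l,E,F]
After op 2 (rotate(-1)): offset=5, physical=[A,B,C,l,E,F], logical=[F,A,B,C,l,E]
After op 3 (rotate(+3)): offset=2, physical=[A,B,C,l,E,F], logical=[C,l,E,F,A,B]
After op 4 (swap(1, 4)): offset=2, physical=[l,B,C,A,E,F], logical=[C,A,E,F,l,B]
After op 5 (swap(3, 4)): offset=2, physical=[F,B,C,A,E,l], logical=[C,A,E,l,F,B]
After op 6 (replace(3, 'h')): offset=2, physical=[F,B,C,A,E,h], logical=[C,A,E,h,F,B]
After op 7 (rotate(+1)): offset=3, physical=[F,B,C,A,E,h], logical=[A,E,h,F,B,C]
After op 8 (rotate(+3)): offset=0, physical=[F,B,C,A,E,h], logical=[F,B,C,A,E,h]
After op 9 (rotate(+3)): offset=3, physical=[F,B,C,A,E,h], logical=[A,E,h,F,B,C]
After op 10 (replace(4, 'b')): offset=3, physical=[F,b,C,A,E,h], logical=[A,E,h,F,b,C]

Answer: F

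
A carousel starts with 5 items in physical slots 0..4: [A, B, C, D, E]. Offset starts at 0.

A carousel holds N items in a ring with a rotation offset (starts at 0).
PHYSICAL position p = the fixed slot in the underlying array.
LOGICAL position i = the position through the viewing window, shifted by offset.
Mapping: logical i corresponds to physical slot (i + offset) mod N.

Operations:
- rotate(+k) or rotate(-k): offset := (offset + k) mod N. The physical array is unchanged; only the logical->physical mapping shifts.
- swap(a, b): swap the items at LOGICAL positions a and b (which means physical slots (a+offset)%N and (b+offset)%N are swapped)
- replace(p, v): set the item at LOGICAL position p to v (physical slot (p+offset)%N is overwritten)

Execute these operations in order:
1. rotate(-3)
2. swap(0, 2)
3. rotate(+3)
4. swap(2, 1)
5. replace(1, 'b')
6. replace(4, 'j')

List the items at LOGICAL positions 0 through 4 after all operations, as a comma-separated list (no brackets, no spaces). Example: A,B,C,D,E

Answer: A,b,B,D,j

Derivation:
After op 1 (rotate(-3)): offset=2, physical=[A,B,C,D,E], logical=[C,D,E,A,B]
After op 2 (swap(0, 2)): offset=2, physical=[A,B,E,D,C], logical=[E,D,C,A,B]
After op 3 (rotate(+3)): offset=0, physical=[A,B,E,D,C], logical=[A,B,E,D,C]
After op 4 (swap(2, 1)): offset=0, physical=[A,E,B,D,C], logical=[A,E,B,D,C]
After op 5 (replace(1, 'b')): offset=0, physical=[A,b,B,D,C], logical=[A,b,B,D,C]
After op 6 (replace(4, 'j')): offset=0, physical=[A,b,B,D,j], logical=[A,b,B,D,j]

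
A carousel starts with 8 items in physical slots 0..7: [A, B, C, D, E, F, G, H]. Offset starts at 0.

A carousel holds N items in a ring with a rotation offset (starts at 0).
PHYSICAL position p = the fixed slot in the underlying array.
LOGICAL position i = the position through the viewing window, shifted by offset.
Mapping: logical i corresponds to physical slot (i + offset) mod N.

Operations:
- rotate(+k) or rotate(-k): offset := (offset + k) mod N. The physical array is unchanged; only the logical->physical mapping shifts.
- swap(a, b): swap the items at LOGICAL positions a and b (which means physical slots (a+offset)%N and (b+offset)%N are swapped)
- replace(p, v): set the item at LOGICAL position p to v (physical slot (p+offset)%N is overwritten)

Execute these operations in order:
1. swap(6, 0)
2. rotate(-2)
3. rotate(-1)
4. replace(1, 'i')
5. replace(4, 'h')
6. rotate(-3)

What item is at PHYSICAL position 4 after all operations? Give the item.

After op 1 (swap(6, 0)): offset=0, physical=[G,B,C,D,E,F,A,H], logical=[G,B,C,D,E,F,A,H]
After op 2 (rotate(-2)): offset=6, physical=[G,B,C,D,E,F,A,H], logical=[A,H,G,B,C,D,E,F]
After op 3 (rotate(-1)): offset=5, physical=[G,B,C,D,E,F,A,H], logical=[F,A,H,G,B,C,D,E]
After op 4 (replace(1, 'i')): offset=5, physical=[G,B,C,D,E,F,i,H], logical=[F,i,H,G,B,C,D,E]
After op 5 (replace(4, 'h')): offset=5, physical=[G,h,C,D,E,F,i,H], logical=[F,i,H,G,h,C,D,E]
After op 6 (rotate(-3)): offset=2, physical=[G,h,C,D,E,F,i,H], logical=[C,D,E,F,i,H,G,h]

Answer: E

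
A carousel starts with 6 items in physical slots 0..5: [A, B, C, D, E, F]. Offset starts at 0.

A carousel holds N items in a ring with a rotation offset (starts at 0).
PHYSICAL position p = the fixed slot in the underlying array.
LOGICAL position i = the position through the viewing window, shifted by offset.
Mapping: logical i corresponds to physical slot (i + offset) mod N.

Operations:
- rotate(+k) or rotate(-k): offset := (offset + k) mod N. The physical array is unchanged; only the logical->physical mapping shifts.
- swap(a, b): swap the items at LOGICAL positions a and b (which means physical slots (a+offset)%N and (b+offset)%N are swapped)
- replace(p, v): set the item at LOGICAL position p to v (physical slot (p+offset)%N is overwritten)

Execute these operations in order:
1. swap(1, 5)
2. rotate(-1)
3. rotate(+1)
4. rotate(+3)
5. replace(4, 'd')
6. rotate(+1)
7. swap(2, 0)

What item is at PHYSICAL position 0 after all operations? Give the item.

Answer: E

Derivation:
After op 1 (swap(1, 5)): offset=0, physical=[A,F,C,D,E,B], logical=[A,F,C,D,E,B]
After op 2 (rotate(-1)): offset=5, physical=[A,F,C,D,E,B], logical=[B,A,F,C,D,E]
After op 3 (rotate(+1)): offset=0, physical=[A,F,C,D,E,B], logical=[A,F,C,D,E,B]
After op 4 (rotate(+3)): offset=3, physical=[A,F,C,D,E,B], logical=[D,E,B,A,F,C]
After op 5 (replace(4, 'd')): offset=3, physical=[A,d,C,D,E,B], logical=[D,E,B,A,d,C]
After op 6 (rotate(+1)): offset=4, physical=[A,d,C,D,E,B], logical=[E,B,A,d,C,D]
After op 7 (swap(2, 0)): offset=4, physical=[E,d,C,D,A,B], logical=[A,B,E,d,C,D]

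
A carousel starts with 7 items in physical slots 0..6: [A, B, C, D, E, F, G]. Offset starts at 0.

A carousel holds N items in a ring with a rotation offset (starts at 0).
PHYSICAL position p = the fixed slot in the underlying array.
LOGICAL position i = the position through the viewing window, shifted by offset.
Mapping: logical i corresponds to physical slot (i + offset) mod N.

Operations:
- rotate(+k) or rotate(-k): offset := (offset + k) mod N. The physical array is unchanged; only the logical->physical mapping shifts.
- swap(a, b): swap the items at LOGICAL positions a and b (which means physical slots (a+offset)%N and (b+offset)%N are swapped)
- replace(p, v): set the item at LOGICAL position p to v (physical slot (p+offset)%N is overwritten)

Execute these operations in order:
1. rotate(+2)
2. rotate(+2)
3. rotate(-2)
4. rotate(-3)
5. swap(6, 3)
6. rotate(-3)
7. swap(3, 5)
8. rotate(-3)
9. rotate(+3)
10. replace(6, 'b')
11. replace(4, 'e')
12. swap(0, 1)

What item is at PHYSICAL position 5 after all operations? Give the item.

Answer: C

Derivation:
After op 1 (rotate(+2)): offset=2, physical=[A,B,C,D,E,F,G], logical=[C,D,E,F,G,A,B]
After op 2 (rotate(+2)): offset=4, physical=[A,B,C,D,E,F,G], logical=[E,F,G,A,B,C,D]
After op 3 (rotate(-2)): offset=2, physical=[A,B,C,D,E,F,G], logical=[C,D,E,F,G,A,B]
After op 4 (rotate(-3)): offset=6, physical=[A,B,C,D,E,F,G], logical=[G,A,B,C,D,E,F]
After op 5 (swap(6, 3)): offset=6, physical=[A,B,F,D,E,C,G], logical=[G,A,B,F,D,E,C]
After op 6 (rotate(-3)): offset=3, physical=[A,B,F,D,E,C,G], logical=[D,E,C,G,A,B,F]
After op 7 (swap(3, 5)): offset=3, physical=[A,G,F,D,E,C,B], logical=[D,E,C,B,A,G,F]
After op 8 (rotate(-3)): offset=0, physical=[A,G,F,D,E,C,B], logical=[A,G,F,D,E,C,B]
After op 9 (rotate(+3)): offset=3, physical=[A,G,F,D,E,C,B], logical=[D,E,C,B,A,G,F]
After op 10 (replace(6, 'b')): offset=3, physical=[A,G,b,D,E,C,B], logical=[D,E,C,B,A,G,b]
After op 11 (replace(4, 'e')): offset=3, physical=[e,G,b,D,E,C,B], logical=[D,E,C,B,e,G,b]
After op 12 (swap(0, 1)): offset=3, physical=[e,G,b,E,D,C,B], logical=[E,D,C,B,e,G,b]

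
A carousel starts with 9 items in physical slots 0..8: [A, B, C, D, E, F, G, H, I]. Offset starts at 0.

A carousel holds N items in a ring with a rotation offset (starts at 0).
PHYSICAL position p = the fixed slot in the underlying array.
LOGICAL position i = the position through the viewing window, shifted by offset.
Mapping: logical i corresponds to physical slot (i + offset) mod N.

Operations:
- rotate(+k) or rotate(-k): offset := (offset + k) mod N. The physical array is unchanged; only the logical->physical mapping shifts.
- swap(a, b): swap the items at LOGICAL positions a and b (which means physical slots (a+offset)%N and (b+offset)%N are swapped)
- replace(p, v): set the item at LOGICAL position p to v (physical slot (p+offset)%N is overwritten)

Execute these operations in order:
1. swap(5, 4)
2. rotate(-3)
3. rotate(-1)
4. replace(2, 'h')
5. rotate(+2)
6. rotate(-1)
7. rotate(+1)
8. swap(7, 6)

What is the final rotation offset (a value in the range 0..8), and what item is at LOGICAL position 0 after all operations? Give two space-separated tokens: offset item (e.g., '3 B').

After op 1 (swap(5, 4)): offset=0, physical=[A,B,C,D,F,E,G,H,I], logical=[A,B,C,D,F,E,G,H,I]
After op 2 (rotate(-3)): offset=6, physical=[A,B,C,D,F,E,G,H,I], logical=[G,H,I,A,B,C,D,F,E]
After op 3 (rotate(-1)): offset=5, physical=[A,B,C,D,F,E,G,H,I], logical=[E,G,H,I,A,B,C,D,F]
After op 4 (replace(2, 'h')): offset=5, physical=[A,B,C,D,F,E,G,h,I], logical=[E,G,h,I,A,B,C,D,F]
After op 5 (rotate(+2)): offset=7, physical=[A,B,C,D,F,E,G,h,I], logical=[h,I,A,B,C,D,F,E,G]
After op 6 (rotate(-1)): offset=6, physical=[A,B,C,D,F,E,G,h,I], logical=[G,h,I,A,B,C,D,F,E]
After op 7 (rotate(+1)): offset=7, physical=[A,B,C,D,F,E,G,h,I], logical=[h,I,A,B,C,D,F,E,G]
After op 8 (swap(7, 6)): offset=7, physical=[A,B,C,D,E,F,G,h,I], logical=[h,I,A,B,C,D,E,F,G]

Answer: 7 h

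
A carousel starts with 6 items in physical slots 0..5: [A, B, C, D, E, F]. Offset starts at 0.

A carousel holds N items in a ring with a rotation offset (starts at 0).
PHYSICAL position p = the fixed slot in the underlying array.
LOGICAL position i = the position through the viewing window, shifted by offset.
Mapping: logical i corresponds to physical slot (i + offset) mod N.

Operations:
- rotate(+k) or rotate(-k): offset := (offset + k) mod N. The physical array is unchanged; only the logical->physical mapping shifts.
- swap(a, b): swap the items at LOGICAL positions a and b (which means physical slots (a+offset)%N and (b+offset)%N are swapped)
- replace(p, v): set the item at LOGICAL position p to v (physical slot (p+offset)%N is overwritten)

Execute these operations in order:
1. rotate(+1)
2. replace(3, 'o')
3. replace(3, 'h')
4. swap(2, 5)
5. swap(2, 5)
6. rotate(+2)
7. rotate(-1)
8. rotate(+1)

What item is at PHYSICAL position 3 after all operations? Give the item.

After op 1 (rotate(+1)): offset=1, physical=[A,B,C,D,E,F], logical=[B,C,D,E,F,A]
After op 2 (replace(3, 'o')): offset=1, physical=[A,B,C,D,o,F], logical=[B,C,D,o,F,A]
After op 3 (replace(3, 'h')): offset=1, physical=[A,B,C,D,h,F], logical=[B,C,D,h,F,A]
After op 4 (swap(2, 5)): offset=1, physical=[D,B,C,A,h,F], logical=[B,C,A,h,F,D]
After op 5 (swap(2, 5)): offset=1, physical=[A,B,C,D,h,F], logical=[B,C,D,h,F,A]
After op 6 (rotate(+2)): offset=3, physical=[A,B,C,D,h,F], logical=[D,h,F,A,B,C]
After op 7 (rotate(-1)): offset=2, physical=[A,B,C,D,h,F], logical=[C,D,h,F,A,B]
After op 8 (rotate(+1)): offset=3, physical=[A,B,C,D,h,F], logical=[D,h,F,A,B,C]

Answer: D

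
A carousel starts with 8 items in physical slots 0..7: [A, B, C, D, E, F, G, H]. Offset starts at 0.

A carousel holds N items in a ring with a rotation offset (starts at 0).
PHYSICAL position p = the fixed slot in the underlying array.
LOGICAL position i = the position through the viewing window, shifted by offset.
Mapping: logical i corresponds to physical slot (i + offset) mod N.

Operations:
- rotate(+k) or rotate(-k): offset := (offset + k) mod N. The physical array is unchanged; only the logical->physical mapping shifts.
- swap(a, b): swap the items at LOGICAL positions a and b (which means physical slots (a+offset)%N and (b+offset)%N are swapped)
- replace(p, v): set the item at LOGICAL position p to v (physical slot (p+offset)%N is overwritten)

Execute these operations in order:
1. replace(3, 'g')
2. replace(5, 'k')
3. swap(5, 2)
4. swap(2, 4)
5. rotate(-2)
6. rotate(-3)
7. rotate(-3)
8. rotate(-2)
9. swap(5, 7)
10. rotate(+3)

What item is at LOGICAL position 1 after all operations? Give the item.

After op 1 (replace(3, 'g')): offset=0, physical=[A,B,C,g,E,F,G,H], logical=[A,B,C,g,E,F,G,H]
After op 2 (replace(5, 'k')): offset=0, physical=[A,B,C,g,E,k,G,H], logical=[A,B,C,g,E,k,G,H]
After op 3 (swap(5, 2)): offset=0, physical=[A,B,k,g,E,C,G,H], logical=[A,B,k,g,E,C,G,H]
After op 4 (swap(2, 4)): offset=0, physical=[A,B,E,g,k,C,G,H], logical=[A,B,E,g,k,C,G,H]
After op 5 (rotate(-2)): offset=6, physical=[A,B,E,g,k,C,G,H], logical=[G,H,A,B,E,g,k,C]
After op 6 (rotate(-3)): offset=3, physical=[A,B,E,g,k,C,G,H], logical=[g,k,C,G,H,A,B,E]
After op 7 (rotate(-3)): offset=0, physical=[A,B,E,g,k,C,G,H], logical=[A,B,E,g,k,C,G,H]
After op 8 (rotate(-2)): offset=6, physical=[A,B,E,g,k,C,G,H], logical=[G,H,A,B,E,g,k,C]
After op 9 (swap(5, 7)): offset=6, physical=[A,B,E,C,k,g,G,H], logical=[G,H,A,B,E,C,k,g]
After op 10 (rotate(+3)): offset=1, physical=[A,B,E,C,k,g,G,H], logical=[B,E,C,k,g,G,H,A]

Answer: E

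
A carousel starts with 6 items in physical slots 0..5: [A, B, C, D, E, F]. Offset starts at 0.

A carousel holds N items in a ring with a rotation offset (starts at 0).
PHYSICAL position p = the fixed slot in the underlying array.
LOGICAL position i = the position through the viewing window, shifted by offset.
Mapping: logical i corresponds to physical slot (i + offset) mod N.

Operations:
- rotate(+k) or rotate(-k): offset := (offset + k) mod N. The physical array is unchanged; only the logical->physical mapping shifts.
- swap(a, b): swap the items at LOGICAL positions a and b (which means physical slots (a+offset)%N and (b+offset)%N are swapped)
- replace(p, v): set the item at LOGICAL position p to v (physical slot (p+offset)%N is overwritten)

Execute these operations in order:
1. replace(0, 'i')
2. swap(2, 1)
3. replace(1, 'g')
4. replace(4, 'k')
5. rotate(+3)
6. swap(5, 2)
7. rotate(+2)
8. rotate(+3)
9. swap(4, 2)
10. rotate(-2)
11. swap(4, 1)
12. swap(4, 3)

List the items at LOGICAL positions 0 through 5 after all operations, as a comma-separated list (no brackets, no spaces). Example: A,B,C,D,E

After op 1 (replace(0, 'i')): offset=0, physical=[i,B,C,D,E,F], logical=[i,B,C,D,E,F]
After op 2 (swap(2, 1)): offset=0, physical=[i,C,B,D,E,F], logical=[i,C,B,D,E,F]
After op 3 (replace(1, 'g')): offset=0, physical=[i,g,B,D,E,F], logical=[i,g,B,D,E,F]
After op 4 (replace(4, 'k')): offset=0, physical=[i,g,B,D,k,F], logical=[i,g,B,D,k,F]
After op 5 (rotate(+3)): offset=3, physical=[i,g,B,D,k,F], logical=[D,k,F,i,g,B]
After op 6 (swap(5, 2)): offset=3, physical=[i,g,F,D,k,B], logical=[D,k,B,i,g,F]
After op 7 (rotate(+2)): offset=5, physical=[i,g,F,D,k,B], logical=[B,i,g,F,D,k]
After op 8 (rotate(+3)): offset=2, physical=[i,g,F,D,k,B], logical=[F,D,k,B,i,g]
After op 9 (swap(4, 2)): offset=2, physical=[k,g,F,D,i,B], logical=[F,D,i,B,k,g]
After op 10 (rotate(-2)): offset=0, physical=[k,g,F,D,i,B], logical=[k,g,F,D,i,B]
After op 11 (swap(4, 1)): offset=0, physical=[k,i,F,D,g,B], logical=[k,i,F,D,g,B]
After op 12 (swap(4, 3)): offset=0, physical=[k,i,F,g,D,B], logical=[k,i,F,g,D,B]

Answer: k,i,F,g,D,B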